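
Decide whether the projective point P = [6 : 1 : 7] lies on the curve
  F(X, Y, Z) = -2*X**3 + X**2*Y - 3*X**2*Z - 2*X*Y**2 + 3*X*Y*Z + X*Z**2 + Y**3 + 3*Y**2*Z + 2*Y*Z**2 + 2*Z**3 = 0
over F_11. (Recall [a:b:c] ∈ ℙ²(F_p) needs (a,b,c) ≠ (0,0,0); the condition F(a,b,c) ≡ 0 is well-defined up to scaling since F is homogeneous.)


F(6,1,7) ≡ 7 (mod 11); P is NOT on the curve.

Evaluate F(6, 1, 7) term-by-term (mod 11).
  -2*X**3 ↦ -2·216·1·1 = -432
  X**2*Y ↦ 1·36·1·1 = 36
  -3*X**2*Z ↦ -3·36·1·7 = -756
  -2*X*Y**2 ↦ -2·6·1·1 = -12
  3*X*Y*Z ↦ 3·6·1·7 = 126
  X*Z**2 ↦ 1·6·1·49 = 294
  Y**3 ↦ 1·1·1·1 = 1
  3*Y**2*Z ↦ 3·1·1·7 = 21
  2*Y*Z**2 ↦ 2·1·1·49 = 98
  2*Z**3 ↦ 2·1·1·343 = 686
Sum: F(6, 1, 7) = (-432) + (36) + (-756) + (-12) + (126) + (294) + (1) + (21) + (98) + (686) = 62.
Reducing mod 11: 62 ≡ 7 (mod 11).
Since F(a, b, c) ≡ 7 ≠ 0 (mod 11), P does NOT lie on the curve.


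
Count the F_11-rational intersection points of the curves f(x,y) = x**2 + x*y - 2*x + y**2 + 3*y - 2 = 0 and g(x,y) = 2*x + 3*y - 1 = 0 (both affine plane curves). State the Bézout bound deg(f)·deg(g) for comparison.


Common zeros: {(4, 5), (6, 0)}; count = 2; Bézout bound = 2.

deg(f) = 2, deg(g) = 1, so Bézout bound = 2.
Scan x ∈ F_11. For each x, list the y ∈ F_11 with f(x, y) ≡ 0 and those with g(x, y) ≡ 0 (mod 11); the common zeros in that column are the intersection.
  x = 0: f ≡ 0 at y ∈ ∅; g ≡ 0 at y ∈ {4}; common: ∅.
  x = 1: f ≡ 0 at y ∈ ∅; g ≡ 0 at y ∈ {7}; common: ∅.
  x = 2: f ≡ 0 at y ∈ {3}; g ≡ 0 at y ∈ {10}; common: ∅.
  x = 3: f ≡ 0 at y ∈ ∅; g ≡ 0 at y ∈ {2}; common: ∅.
  x = 4: f ≡ 0 at y ∈ {5, 10}; g ≡ 0 at y ∈ {5}; common: {5}.
  x = 5: f ≡ 0 at y ∈ {1, 2}; g ≡ 0 at y ∈ {8}; common: ∅.
  x = 6: f ≡ 0 at y ∈ {0, 2}; g ≡ 0 at y ∈ {0}; common: {0}.
  x = 7: f ≡ 0 at y ∈ {0, 1}; g ≡ 0 at y ∈ {3}; common: ∅.
  x = 8: f ≡ 0 at y ∈ {3, 8}; g ≡ 0 at y ∈ {6}; common: ∅.
  x = 9: f ≡ 0 at y ∈ ∅; g ≡ 0 at y ∈ {9}; common: ∅.
  x = 10: f ≡ 0 at y ∈ {10}; g ≡ 0 at y ∈ {1}; common: ∅.
Collecting: common zeros = {(4, 5), (6, 0)}, so the count is 2.
Comparison with the Bézout bound: 2 ≤ 2 = deg(f)·deg(g), as expected for curves with no common component (the bound is attained).


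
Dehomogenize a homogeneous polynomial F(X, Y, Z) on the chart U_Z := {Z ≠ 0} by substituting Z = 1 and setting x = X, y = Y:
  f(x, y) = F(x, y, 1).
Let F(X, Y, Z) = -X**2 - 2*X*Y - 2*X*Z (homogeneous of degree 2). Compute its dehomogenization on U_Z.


f(x, y) = -x**2 - 2*x*y - 2*x

On U_Z we set Z = 1. Each monomial c·X^i·Y^j·Z^k in F becomes c·x^i·y^j·1^k = c·x^i·y^j.
Substituting Z = 1: F(X, Y, 1) = -x**2 - 2*x*y - 2*x.
Note: deg(f) ≤ deg(F) = 2; strict inequality happens when F is divisible by Z (lost terms).


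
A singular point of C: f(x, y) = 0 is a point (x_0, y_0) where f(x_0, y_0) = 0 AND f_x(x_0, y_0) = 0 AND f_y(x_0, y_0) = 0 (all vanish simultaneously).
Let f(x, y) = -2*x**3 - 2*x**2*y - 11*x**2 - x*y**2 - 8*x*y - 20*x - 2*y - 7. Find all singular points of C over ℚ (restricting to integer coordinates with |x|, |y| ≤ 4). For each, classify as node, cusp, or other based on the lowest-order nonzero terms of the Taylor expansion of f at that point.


Singular points: {(-1, -2)}; classification: node.

Compute partial derivatives:
  f_x = -6*x**2 - 4*x*y - 22*x - y**2 - 8*y - 20.
  f_y = -2*x**2 - 2*x*y - 8*x - 2.
Scan x_0 ∈ {−4, ..., 4}. For each x_0, f_y(x_0, y) is a polynomial in y; find its integer roots y ∈ {−4, ..., 4}, then test f_x and f at those candidates.
  x = -4: f_y(-4, y) = 8*y - 2; no integer root y with |y| ≤ 4.
  x = -3: f_y(-3, y) = 6*y + 4; no integer root y with |y| ≤ 4.
  x = -2: f_y(-2, y) = 4*y + 6; no integer root y with |y| ≤ 4.
  x = -1: f_y(-1, y) = 2*y + 4; vanishes at y ∈ {-2}. (-1, -2): f_x = 0, f = 0 — SINGULAR.
  x = 0: f_y(0, y) = -2; no integer root y with |y| ≤ 4.
  x = 1: f_y(1, y) = -2*y - 12; no integer root y with |y| ≤ 4.
  x = 2: f_y(2, y) = -4*y - 26; no integer root y with |y| ≤ 4.
  x = 3: f_y(3, y) = -6*y - 44; no integer root y with |y| ≤ 4.
  x = 4: f_y(4, y) = -8*y - 66; no integer root y with |y| ≤ 4.
Only singular point on the grid: (-1, -2).
Classify: substitute x = -1 + u, y = -2 + v and expand: f = -2*u**3 - 2*u**2*v - u**2 - u*v**2 + v**2.
No constant or linear terms (consistent with a singular point). Quadratic part: -u**2 + v**2. Cubic part: -2*u**3 - 2*u**2*v - u*v**2.
The quadratic part v**2 - u**2 = (v − u)(v + u) splits into two distinct linear factors, so there are two distinct tangent lines y − -2 = ±(x − -1) — this is a node (ordinary double point).
Classification: node.


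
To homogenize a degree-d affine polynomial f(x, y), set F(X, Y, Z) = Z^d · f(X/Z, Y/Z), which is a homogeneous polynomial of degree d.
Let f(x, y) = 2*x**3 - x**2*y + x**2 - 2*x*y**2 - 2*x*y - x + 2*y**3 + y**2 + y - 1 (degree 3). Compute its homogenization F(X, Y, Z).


F(X, Y, Z) = 2*X**3 - X**2*Y + X**2*Z - 2*X*Y**2 - 2*X*Y*Z - X*Z**2 + 2*Y**3 + Y**2*Z + Y*Z**2 - Z**3

deg(f) = 3.
Substitute x = X/Z, y = Y/Z into f, then multiply by Z^3.
  monomial 2·x^3·y^0 ↦ 2·X^3·Y^0·Z^0.
  monomial -1·x^2·y^1 ↦ -1·X^2·Y^1·Z^0.
  monomial 1·x^2·y^0 ↦ 1·X^2·Y^0·Z^1.
  monomial -2·x^1·y^2 ↦ -2·X^1·Y^2·Z^0.
  monomial -2·x^1·y^1 ↦ -2·X^1·Y^1·Z^1.
  monomial -1·x^1·y^0 ↦ -1·X^1·Y^0·Z^2.
  monomial 2·x^0·y^3 ↦ 2·X^0·Y^3·Z^0.
  monomial 1·x^0·y^2 ↦ 1·X^0·Y^2·Z^1.
  monomial 1·x^0·y^1 ↦ 1·X^0·Y^1·Z^2.
  monomial -1·x^0·y^0 ↦ -1·X^0·Y^0·Z^3.
Collecting: F(X, Y, Z) = 2*X**3 - X**2*Y + X**2*Z - 2*X*Y**2 - 2*X*Y*Z - X*Z**2 + 2*Y**3 + Y**2*Z + Y*Z**2 - Z**3.


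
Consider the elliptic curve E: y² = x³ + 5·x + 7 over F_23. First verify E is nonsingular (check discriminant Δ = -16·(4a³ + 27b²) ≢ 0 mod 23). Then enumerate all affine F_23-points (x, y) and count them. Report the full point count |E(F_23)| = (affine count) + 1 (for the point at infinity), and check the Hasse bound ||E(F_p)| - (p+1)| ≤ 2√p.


Affine points = {(1, 6), (1, 17), (2, 5), (2, 18), (3, 7), (3, 16), (6, 0), (11, 6), (11, 17), (12, 1), (12, 22), (18, 8), (18, 15), (21, 9), (21, 14), (22, 1), (22, 22)}; affine count = 17; |E(F_23)| = 18.

Discriminant check: Δ ∝ 4a³ + 27b² = 4·5³ + 27·7² = 4·125 + 27·49 ≡ 6 (mod 23). Nonzero ⇒ E is nonsingular.
For each x ∈ F_23, compute rhs = x³ + 5·x + 7 mod 23, then count y ∈ F_23 with y² ≡ rhs.
  x = 0: rhs = 7, matching y values: none (0 points).
  x = 1: rhs = 13, matching y values: 6, 17 (2 points).
  x = 2: rhs = 2, matching y values: 5, 18 (2 points).
  x = 3: rhs = 3, matching y values: 7, 16 (2 points).
  x = 4: rhs = 22, matching y values: none (0 points).
  x = 5: rhs = 19, matching y values: none (0 points).
  x = 6: rhs = 0, matching y values: 0 (1 points).
  x = 7: rhs = 17, matching y values: none (0 points).
  x = 8: rhs = 7, matching y values: none (0 points).
  x = 9: rhs = 22, matching y values: none (0 points).
  x = 10: rhs = 22, matching y values: none (0 points).
  x = 11: rhs = 13, matching y values: 6, 17 (2 points).
  x = 12: rhs = 1, matching y values: 1, 22 (2 points).
  x = 13: rhs = 15, matching y values: none (0 points).
  x = 14: rhs = 15, matching y values: none (0 points).
  x = 15: rhs = 7, matching y values: none (0 points).
  x = 16: rhs = 20, matching y values: none (0 points).
  x = 17: rhs = 14, matching y values: none (0 points).
  x = 18: rhs = 18, matching y values: 8, 15 (2 points).
  x = 19: rhs = 15, matching y values: none (0 points).
  x = 20: rhs = 11, matching y values: none (0 points).
  x = 21: rhs = 12, matching y values: 9, 14 (2 points).
  x = 22: rhs = 1, matching y values: 1, 22 (2 points).
Total affine count: 17.
Full point count |E(F_23)| = 17 + 1 = 18.
Hasse bound: |18 − (23+1)| = |-6| = 6 ≤ 2√23 ≈ 9.5917 ✓.


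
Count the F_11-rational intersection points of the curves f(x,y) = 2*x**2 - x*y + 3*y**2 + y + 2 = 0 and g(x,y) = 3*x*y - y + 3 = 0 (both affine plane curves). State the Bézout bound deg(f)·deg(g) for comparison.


Common zeros: ∅; count = 0; Bézout bound = 4.

deg(f) = 2, deg(g) = 2, so Bézout bound = 4.
Scan x ∈ F_11. For each x, list the y ∈ F_11 with f(x, y) ≡ 0 and those with g(x, y) ≡ 0 (mod 11); the common zeros in that column are the intersection.
  x = 0: f ≡ 0 at y ∈ ∅; g ≡ 0 at y ∈ {3}; common: ∅.
  x = 1: f ≡ 0 at y ∈ ∅; g ≡ 0 at y ∈ {4}; common: ∅.
  x = 2: f ≡ 0 at y ∈ ∅; g ≡ 0 at y ∈ {6}; common: ∅.
  x = 3: f ≡ 0 at y ∈ ∅; g ≡ 0 at y ∈ {1}; common: ∅.
  x = 4: f ≡ 0 at y ∈ ∅; g ≡ 0 at y ∈ ∅; common: ∅.
  x = 5: f ≡ 0 at y ∈ ∅; g ≡ 0 at y ∈ {10}; common: ∅.
  x = 6: f ≡ 0 at y ∈ ∅; g ≡ 0 at y ∈ {5}; common: ∅.
  x = 7: f ≡ 0 at y ∈ ∅; g ≡ 0 at y ∈ {7}; common: ∅.
  x = 8: f ≡ 0 at y ∈ ∅; g ≡ 0 at y ∈ {8}; common: ∅.
  x = 9: f ≡ 0 at y ∈ ∅; g ≡ 0 at y ∈ {2}; common: ∅.
  x = 10: f ≡ 0 at y ∈ {7}; g ≡ 0 at y ∈ {9}; common: ∅.
Collecting: common zeros = ∅, so the count is 0.
Comparison with the Bézout bound: 0 ≤ 4 = deg(f)·deg(g), as expected for curves with no common component (the affine F_11-count falls short of the bound because intersections may lie at infinity, over extension fields, or carry multiplicity).


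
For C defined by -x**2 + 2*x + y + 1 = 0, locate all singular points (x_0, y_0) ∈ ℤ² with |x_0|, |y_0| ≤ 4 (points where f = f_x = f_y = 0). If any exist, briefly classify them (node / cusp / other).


No singular points in the scanned grid; C is smooth there.

Compute partial derivatives:
  f_x = 2 - 2*x.
  f_y = 1.
f_y = 1 is a nonzero constant, so f_y never vanishes: no point (x, y) can satisfy f = f_x = f_y = 0. In particular no (x, y) ∈ {−4, ..., 4}² is singular; the curve is smooth.


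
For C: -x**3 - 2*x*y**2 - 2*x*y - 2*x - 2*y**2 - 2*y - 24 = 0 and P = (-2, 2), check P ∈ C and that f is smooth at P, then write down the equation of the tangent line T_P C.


Tangent line at P: -26*x + 10*y - 72 = 0.

Step 1: f(-2, 2) = 0, so P lies on C.
Step 2: partial derivatives
  f_x(x, y) = -3*x**2 - 2*y**2 - 2*y - 2, f_y(x, y) = -4*x*y - 2*x - 4*y - 2.
  f_x(P) = -26, f_y(P) = 10 (gradient nonzero, so P is smooth).
Step 3: tangent line at P: -26·(x − -2) + 10·(y − 2) = 0.
Expanding: -26*x + 10*y - 72 = 0.


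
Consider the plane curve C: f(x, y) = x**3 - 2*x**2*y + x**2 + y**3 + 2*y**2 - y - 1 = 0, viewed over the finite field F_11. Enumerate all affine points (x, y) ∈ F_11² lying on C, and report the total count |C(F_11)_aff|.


Affine F_11-points: {(1, 2), (2, 0), (3, 4), (3, 6), (3, 10), (6, 2), (6, 3), (6, 4), (7, 2), (9, 1), (9, 4)}; count = 11.

For each of the 121 pairs (x, y) ∈ F_11², evaluate f(x, y) mod 11. Record the zeros.
  x = 0: [0↦10, 1↦1, 2↦2, 3↦8, 4↦3, 5↦4, 6↦6, 7↦4, 8↦4, 9↦1, 10↦1]  zeros at y ∈ ∅
  x = 1: [0↦1, 1↦1, 2↦0, 3↦4, 4↦8, 5↦7, 6↦7, 7↦3, 8↦1, 9↦7, 10↦5]  zeros at y ∈ {2}
  x = 2: [0↦0, 1↦5, 2↦9, 3↦7, 4↦5, 5↦9, 6↦3, 7↦4, 8↦7, 9↦7, 10↦10]  zeros at y ∈ {0}
  x = 3: [0↦2, 1↦8, 2↦2, 3↦1, 4↦0, 5↦5, 6↦0, 7↦2, 8↦6, 9↦7, 10↦0]  zeros at y ∈ {4, 6, 10}
  x = 4: [0↦2, 1↦5, 2↦7, 3↦3, 4↦10, 5↦1, 6↦4, 7↦3, 8↦4, 9↦2, 10↦3]  zeros at y ∈ ∅
  x = 5: [0↦6, 1↦2, 2↦8, 3↦8, 4↦8, 5↦3, 6↦10, 7↦2, 8↦7, 9↦9, 10↦3]  zeros at y ∈ ∅
  x = 6: [0↦9, 1↦5, 2↦0, 3↦0, 4↦0, 5↦6, 6↦2, 7↦5, 8↦10, 9↦1, 10↦6]  zeros at y ∈ {2, 3, 4}
  x = 7: [0↦6, 1↦9, 2↦0, 3↦7, 4↦3, 5↦5, 6↦8, 7↦7, 8↦8, 9↦6, 10↦7]  zeros at y ∈ {2}
  x = 8: [0↦3, 1↦9, 2↦3, 3↦2, 4↦1, 5↦6, 6↦1, 7↦3, 8↦7, 9↦8, 10↦1]  zeros at y ∈ ∅
  x = 9: [0↦6, 1↦0, 2↦4, 3↦2, 4↦0, 5↦4, 6↦9, 7↦10, 8↦2, 9↦2, 10↦5]  zeros at y ∈ {1, 4}
  x = 10: [0↦10, 1↦10, 2↦9, 3↦2, 4↦6, 5↦5, 6↦5, 7↦1, 8↦10, 9↦5, 10↦3]  zeros at y ∈ ∅
Collecting zeros: affine points = {(1, 2), (2, 0), (3, 4), (3, 6), (3, 10), (6, 2), (6, 3), (6, 4), (7, 2), (9, 1), (9, 4)}.
Total count |C(F_11)_aff| = 11.


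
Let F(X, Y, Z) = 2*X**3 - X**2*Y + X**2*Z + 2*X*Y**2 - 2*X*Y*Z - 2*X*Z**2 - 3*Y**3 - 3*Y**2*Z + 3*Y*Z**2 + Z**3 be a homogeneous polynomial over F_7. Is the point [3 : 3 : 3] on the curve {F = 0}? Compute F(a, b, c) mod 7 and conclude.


F(3,3,3) ≡ 2 (mod 7); P is NOT on the curve.

Evaluate F(3, 3, 3) term-by-term (mod 7).
  2*X**3 ↦ 2·27·1·1 = 54
  -X**2*Y ↦ -1·9·3·1 = -27
  X**2*Z ↦ 1·9·1·3 = 27
  2*X*Y**2 ↦ 2·3·9·1 = 54
  -2*X*Y*Z ↦ -2·3·3·3 = -54
  -2*X*Z**2 ↦ -2·3·1·9 = -54
  -3*Y**3 ↦ -3·1·27·1 = -81
  -3*Y**2*Z ↦ -3·1·9·3 = -81
  3*Y*Z**2 ↦ 3·1·3·9 = 81
  Z**3 ↦ 1·1·1·27 = 27
Sum: F(3, 3, 3) = (54) + (-27) + (27) + (54) + (-54) + (-54) + (-81) + (-81) + (81) + (27) = -54.
Reducing mod 7: -54 ≡ 2 (mod 7).
Since F(a, b, c) ≡ 2 ≠ 0 (mod 7), P does NOT lie on the curve.


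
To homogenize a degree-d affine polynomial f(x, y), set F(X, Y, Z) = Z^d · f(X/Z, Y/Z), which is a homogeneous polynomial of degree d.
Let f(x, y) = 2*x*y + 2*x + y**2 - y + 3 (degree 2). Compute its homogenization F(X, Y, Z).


F(X, Y, Z) = 2*X*Y + 2*X*Z + Y**2 - Y*Z + 3*Z**2

deg(f) = 2.
Substitute x = X/Z, y = Y/Z into f, then multiply by Z^2.
  monomial 2·x^1·y^1 ↦ 2·X^1·Y^1·Z^0.
  monomial 2·x^1·y^0 ↦ 2·X^1·Y^0·Z^1.
  monomial 1·x^0·y^2 ↦ 1·X^0·Y^2·Z^0.
  monomial -1·x^0·y^1 ↦ -1·X^0·Y^1·Z^1.
  monomial 3·x^0·y^0 ↦ 3·X^0·Y^0·Z^2.
Collecting: F(X, Y, Z) = 2*X*Y + 2*X*Z + Y**2 - Y*Z + 3*Z**2.


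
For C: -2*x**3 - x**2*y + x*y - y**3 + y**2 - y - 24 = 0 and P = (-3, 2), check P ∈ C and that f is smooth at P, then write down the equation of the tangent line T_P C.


Tangent line at P: -40*x - 21*y - 78 = 0.

Step 1: f(-3, 2) = 0, so P lies on C.
Step 2: partial derivatives
  f_x(x, y) = -6*x**2 - 2*x*y + y, f_y(x, y) = -x**2 + x - 3*y**2 + 2*y - 1.
  f_x(P) = -40, f_y(P) = -21 (gradient nonzero, so P is smooth).
Step 3: tangent line at P: -40·(x − -3) + -21·(y − 2) = 0.
Expanding: -40*x - 21*y - 78 = 0.


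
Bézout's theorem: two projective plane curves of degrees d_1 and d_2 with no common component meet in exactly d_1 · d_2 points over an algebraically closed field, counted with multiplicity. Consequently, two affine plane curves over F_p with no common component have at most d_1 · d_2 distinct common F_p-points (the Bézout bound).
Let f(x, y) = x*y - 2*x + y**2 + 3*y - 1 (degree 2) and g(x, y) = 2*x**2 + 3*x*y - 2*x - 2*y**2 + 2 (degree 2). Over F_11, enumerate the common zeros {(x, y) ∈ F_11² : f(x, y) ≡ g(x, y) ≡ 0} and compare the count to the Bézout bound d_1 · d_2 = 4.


Common zeros: {(9, 5)}; count = 1; Bézout bound = 4.

deg(f) = 2, deg(g) = 2, so Bézout bound = 4.
Scan x ∈ F_11. For each x, list the y ∈ F_11 with f(x, y) ≡ 0 and those with g(x, y) ≡ 0 (mod 11); the common zeros in that column are the intersection.
  x = 0: f ≡ 0 at y ∈ ∅; g ≡ 0 at y ∈ {1, 10}; common: ∅.
  x = 1: f ≡ 0 at y ∈ ∅; g ≡ 0 at y ∈ {2, 5}; common: ∅.
  x = 2: f ≡ 0 at y ∈ {8, 9}; g ≡ 0 at y ∈ ∅; common: ∅.
  x = 3: f ≡ 0 at y ∈ {1, 4}; g ≡ 0 at y ∈ ∅; common: ∅.
  x = 4: f ≡ 0 at y ∈ ∅; g ≡ 0 at y ∈ {3}; common: ∅.
  x = 5: f ≡ 0 at y ∈ {0, 3}; g ≡ 0 at y ∈ {1}; common: ∅.
  x = 6: f ≡ 0 at y ∈ {6, 7}; g ≡ 0 at y ∈ ∅; common: ∅.
  x = 7: f ≡ 0 at y ∈ ∅; g ≡ 0 at y ∈ ∅; common: ∅.
  x = 8: f ≡ 0 at y ∈ ∅; g ≡ 0 at y ∈ {2, 10}; common: ∅.
  x = 9: f ≡ 0 at y ∈ {5}; g ≡ 0 at y ∈ {3, 5}; common: {5}.
  x = 10: f ≡ 0 at y ∈ {10}; g ≡ 0 at y ∈ ∅; common: ∅.
Collecting: common zeros = {(9, 5)}, so the count is 1.
Comparison with the Bézout bound: 1 ≤ 4 = deg(f)·deg(g), as expected for curves with no common component (the affine F_11-count falls short of the bound because intersections may lie at infinity, over extension fields, or carry multiplicity).


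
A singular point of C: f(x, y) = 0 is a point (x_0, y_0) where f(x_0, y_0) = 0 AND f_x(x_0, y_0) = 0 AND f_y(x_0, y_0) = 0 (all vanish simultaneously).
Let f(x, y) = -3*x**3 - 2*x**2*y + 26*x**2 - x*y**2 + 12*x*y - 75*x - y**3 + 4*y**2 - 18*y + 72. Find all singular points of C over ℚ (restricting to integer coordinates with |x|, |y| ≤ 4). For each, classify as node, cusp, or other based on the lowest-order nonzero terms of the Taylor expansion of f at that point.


Singular points: {(3, 0)}; classification: node.

Compute partial derivatives:
  f_x = -9*x**2 - 4*x*y + 52*x - y**2 + 12*y - 75.
  f_y = -2*x**2 - 2*x*y + 12*x - 3*y**2 + 8*y - 18.
Scan x_0 ∈ {−4, ..., 4}. For each x_0, f_y(x_0, y) is a polynomial in y; find its integer roots y ∈ {−4, ..., 4}, then test f_x and f at those candidates.
  x = -4: f_y(-4, y) = -3*y**2 + 16*y - 98; no integer root y with |y| ≤ 4.
  x = -3: f_y(-3, y) = -3*y**2 + 14*y - 72; no integer root y with |y| ≤ 4.
  x = -2: f_y(-2, y) = -3*y**2 + 12*y - 50; no integer root y with |y| ≤ 4.
  x = -1: f_y(-1, y) = -3*y**2 + 10*y - 32; no integer root y with |y| ≤ 4.
  x = 0: f_y(0, y) = -3*y**2 + 8*y - 18; no integer root y with |y| ≤ 4.
  x = 1: f_y(1, y) = -3*y**2 + 6*y - 8; no integer root y with |y| ≤ 4.
  x = 2: f_y(2, y) = -3*y**2 + 4*y - 2; no integer root y with |y| ≤ 4.
  x = 3: f_y(3, y) = -3*y**2 + 2*y; vanishes at y ∈ {0}. (3, 0): f_x = 0, f = 0 — SINGULAR.
  x = 4: f_y(4, y) = -3*y**2 - 2; no integer root y with |y| ≤ 4.
Only singular point on the grid: (3, 0).
Classify: substitute x = 3 + u, y = 0 + v and expand: f = -3*u**3 - 2*u**2*v - u**2 - u*v**2 - v**3 + v**2.
No constant or linear terms (consistent with a singular point). Quadratic part: -u**2 + v**2. Cubic part: -3*u**3 - 2*u**2*v - u*v**2 - v**3.
The quadratic part v**2 - u**2 = (v − u)(v + u) splits into two distinct linear factors, so there are two distinct tangent lines y − 0 = ±(x − 3) — this is a node (ordinary double point).
Classification: node.


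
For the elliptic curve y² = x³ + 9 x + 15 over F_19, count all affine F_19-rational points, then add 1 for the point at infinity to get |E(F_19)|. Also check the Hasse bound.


Affine points = {(1, 5), (1, 14), (4, 1), (4, 18), (6, 0), (11, 1), (11, 18), (13, 7), (13, 12), (14, 4), (14, 15), (18, 9), (18, 10)}; affine count = 13; |E(F_19)| = 14.

Discriminant check: Δ ∝ 4a³ + 27b² = 4·9³ + 27·15² = 4·729 + 27·225 ≡ 4 (mod 19). Nonzero ⇒ E is nonsingular.
For each x ∈ F_19, compute rhs = x³ + 9·x + 15 mod 19, then count y ∈ F_19 with y² ≡ rhs.
  x = 0: rhs = 15, matching y values: none (0 points).
  x = 1: rhs = 6, matching y values: 5, 14 (2 points).
  x = 2: rhs = 3, matching y values: none (0 points).
  x = 3: rhs = 12, matching y values: none (0 points).
  x = 4: rhs = 1, matching y values: 1, 18 (2 points).
  x = 5: rhs = 14, matching y values: none (0 points).
  x = 6: rhs = 0, matching y values: 0 (1 points).
  x = 7: rhs = 3, matching y values: none (0 points).
  x = 8: rhs = 10, matching y values: none (0 points).
  x = 9: rhs = 8, matching y values: none (0 points).
  x = 10: rhs = 3, matching y values: none (0 points).
  x = 11: rhs = 1, matching y values: 1, 18 (2 points).
  x = 12: rhs = 8, matching y values: none (0 points).
  x = 13: rhs = 11, matching y values: 7, 12 (2 points).
  x = 14: rhs = 16, matching y values: 4, 15 (2 points).
  x = 15: rhs = 10, matching y values: none (0 points).
  x = 16: rhs = 18, matching y values: none (0 points).
  x = 17: rhs = 8, matching y values: none (0 points).
  x = 18: rhs = 5, matching y values: 9, 10 (2 points).
Total affine count: 13.
Full point count |E(F_19)| = 13 + 1 = 14.
Hasse bound: |14 − (19+1)| = |-6| = 6 ≤ 2√19 ≈ 8.7178 ✓.


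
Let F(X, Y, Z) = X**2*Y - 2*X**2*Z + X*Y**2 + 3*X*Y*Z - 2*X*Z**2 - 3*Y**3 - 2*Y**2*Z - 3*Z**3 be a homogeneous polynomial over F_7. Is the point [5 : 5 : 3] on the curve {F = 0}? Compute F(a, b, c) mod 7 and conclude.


F(5,5,3) ≡ 0 (mod 7); P is on the curve.

Evaluate F(5, 5, 3) term-by-term (mod 7).
  X**2*Y ↦ 1·25·5·1 = 125
  -2*X**2*Z ↦ -2·25·1·3 = -150
  X*Y**2 ↦ 1·5·25·1 = 125
  3*X*Y*Z ↦ 3·5·5·3 = 225
  -2*X*Z**2 ↦ -2·5·1·9 = -90
  -3*Y**3 ↦ -3·1·125·1 = -375
  -2*Y**2*Z ↦ -2·1·25·3 = -150
  -3*Z**3 ↦ -3·1·1·27 = -81
Sum: F(5, 5, 3) = (125) + (-150) + (125) + (225) + (-90) + (-375) + (-150) + (-81) = -371.
Reducing mod 7: -371 ≡ 0 (mod 7).
Since F(a, b, c) ≡ 0 (mod 7), P lies on the curve.


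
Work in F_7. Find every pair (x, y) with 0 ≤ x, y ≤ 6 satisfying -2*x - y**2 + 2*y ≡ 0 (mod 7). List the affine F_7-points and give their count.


Affine F_7-points: {(0, 0), (0, 2), (2, 3), (2, 6), (3, 4), (3, 5), (4, 1)}; count = 7.

For each of the 49 pairs (x, y) ∈ F_7², evaluate f(x, y) mod 7. Record the zeros.
  x = 0: [0↦0, 1↦1, 2↦0, 3↦4, 4↦6, 5↦6, 6↦4]  zeros at y ∈ {0, 2}
  x = 1: [0↦5, 1↦6, 2↦5, 3↦2, 4↦4, 5↦4, 6↦2]  zeros at y ∈ ∅
  x = 2: [0↦3, 1↦4, 2↦3, 3↦0, 4↦2, 5↦2, 6↦0]  zeros at y ∈ {3, 6}
  x = 3: [0↦1, 1↦2, 2↦1, 3↦5, 4↦0, 5↦0, 6↦5]  zeros at y ∈ {4, 5}
  x = 4: [0↦6, 1↦0, 2↦6, 3↦3, 4↦5, 5↦5, 6↦3]  zeros at y ∈ {1}
  x = 5: [0↦4, 1↦5, 2↦4, 3↦1, 4↦3, 5↦3, 6↦1]  zeros at y ∈ ∅
  x = 6: [0↦2, 1↦3, 2↦2, 3↦6, 4↦1, 5↦1, 6↦6]  zeros at y ∈ ∅
Collecting zeros: affine points = {(0, 0), (0, 2), (2, 3), (2, 6), (3, 4), (3, 5), (4, 1)}.
Total count |C(F_7)_aff| = 7.


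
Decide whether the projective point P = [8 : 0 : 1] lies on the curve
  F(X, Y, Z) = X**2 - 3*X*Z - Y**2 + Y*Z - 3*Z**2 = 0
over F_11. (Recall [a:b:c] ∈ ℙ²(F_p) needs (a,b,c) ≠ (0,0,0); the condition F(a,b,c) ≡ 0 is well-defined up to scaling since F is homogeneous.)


F(8,0,1) ≡ 4 (mod 11); P is NOT on the curve.

Evaluate F(8, 0, 1) term-by-term (mod 11).
  X**2 ↦ 1·64·1·1 = 64
  -3*X*Z ↦ -3·8·1·1 = -24
  -Y**2 ↦ -1·1·0·1 = 0
  Y*Z ↦ 1·1·0·1 = 0
  -3*Z**2 ↦ -3·1·1·1 = -3
Sum: F(8, 0, 1) = (64) + (-24) + (0) + (0) + (-3) = 37.
Reducing mod 11: 37 ≡ 4 (mod 11).
Since F(a, b, c) ≡ 4 ≠ 0 (mod 11), P does NOT lie on the curve.


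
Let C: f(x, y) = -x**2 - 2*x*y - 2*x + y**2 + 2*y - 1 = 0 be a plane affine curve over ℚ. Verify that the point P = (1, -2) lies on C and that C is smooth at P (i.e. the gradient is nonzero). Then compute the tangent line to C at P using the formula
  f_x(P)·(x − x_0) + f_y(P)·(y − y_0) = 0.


Tangent line at P: -4*y - 8 = 0.

Step 1: f(1, -2) = 0, so P lies on C.
Step 2: partial derivatives
  f_x(x, y) = -2*x - 2*y - 2, f_y(x, y) = -2*x + 2*y + 2.
  f_x(P) = 0, f_y(P) = -4 (gradient nonzero, so P is smooth).
Step 3: tangent line at P: 0·(x − 1) + -4·(y − -2) = 0.
Expanding: -4*y - 8 = 0.


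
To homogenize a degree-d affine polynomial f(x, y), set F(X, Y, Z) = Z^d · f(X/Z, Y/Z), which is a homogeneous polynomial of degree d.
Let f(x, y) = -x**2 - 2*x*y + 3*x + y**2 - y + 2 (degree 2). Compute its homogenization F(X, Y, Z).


F(X, Y, Z) = -X**2 - 2*X*Y + 3*X*Z + Y**2 - Y*Z + 2*Z**2

deg(f) = 2.
Substitute x = X/Z, y = Y/Z into f, then multiply by Z^2.
  monomial -1·x^2·y^0 ↦ -1·X^2·Y^0·Z^0.
  monomial -2·x^1·y^1 ↦ -2·X^1·Y^1·Z^0.
  monomial 3·x^1·y^0 ↦ 3·X^1·Y^0·Z^1.
  monomial 1·x^0·y^2 ↦ 1·X^0·Y^2·Z^0.
  monomial -1·x^0·y^1 ↦ -1·X^0·Y^1·Z^1.
  monomial 2·x^0·y^0 ↦ 2·X^0·Y^0·Z^2.
Collecting: F(X, Y, Z) = -X**2 - 2*X*Y + 3*X*Z + Y**2 - Y*Z + 2*Z**2.


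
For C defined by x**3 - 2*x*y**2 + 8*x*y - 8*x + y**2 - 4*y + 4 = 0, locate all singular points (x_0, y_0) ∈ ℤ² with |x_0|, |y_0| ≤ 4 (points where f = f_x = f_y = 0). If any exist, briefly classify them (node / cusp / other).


Singular points: {(0, 2)}; classification: cusp.

Compute partial derivatives:
  f_x = 3*x**2 - 2*y**2 + 8*y - 8.
  f_y = -4*x*y + 8*x + 2*y - 4.
Scan x_0 ∈ {−4, ..., 4}. For each x_0, f_y(x_0, y) is a polynomial in y; find its integer roots y ∈ {−4, ..., 4}, then test f_x and f at those candidates.
  x = -4: f_y(-4, y) = 18*y - 36; vanishes at y ∈ {2}. (-4, 2): f_x = 48 ≠ 0.
  x = -3: f_y(-3, y) = 14*y - 28; vanishes at y ∈ {2}. (-3, 2): f_x = 27 ≠ 0.
  x = -2: f_y(-2, y) = 10*y - 20; vanishes at y ∈ {2}. (-2, 2): f_x = 12 ≠ 0.
  x = -1: f_y(-1, y) = 6*y - 12; vanishes at y ∈ {2}. (-1, 2): f_x = 3 ≠ 0.
  x = 0: f_y(0, y) = 2*y - 4; vanishes at y ∈ {2}. (0, 2): f_x = 0, f = 0 — SINGULAR.
  x = 1: f_y(1, y) = 4 - 2*y; vanishes at y ∈ {2}. (1, 2): f_x = 3 ≠ 0.
  x = 2: f_y(2, y) = 12 - 6*y; vanishes at y ∈ {2}. (2, 2): f_x = 12 ≠ 0.
  x = 3: f_y(3, y) = 20 - 10*y; vanishes at y ∈ {2}. (3, 2): f_x = 27 ≠ 0.
  x = 4: f_y(4, y) = 28 - 14*y; vanishes at y ∈ {2}. (4, 2): f_x = 48 ≠ 0.
Only singular point on the grid: (0, 2).
Classify: substitute x = 0 + u, y = 2 + v and expand: f = u**3 - 2*u*v**2 + v**2.
No constant or linear terms (consistent with a singular point). Quadratic part: v**2. Cubic part: u**3 - 2*u*v**2.
The quadratic part v**2 is a perfect square, so there is a single (double) tangent line v = 0, i.e. y = 2. Restricting the cubic part to that line (v = 0) leaves u**3 ≠ 0, so f is not divisible by v and the branch is v² ≈ -u**3 to lowest order — this is a cusp.
Classification: cusp.


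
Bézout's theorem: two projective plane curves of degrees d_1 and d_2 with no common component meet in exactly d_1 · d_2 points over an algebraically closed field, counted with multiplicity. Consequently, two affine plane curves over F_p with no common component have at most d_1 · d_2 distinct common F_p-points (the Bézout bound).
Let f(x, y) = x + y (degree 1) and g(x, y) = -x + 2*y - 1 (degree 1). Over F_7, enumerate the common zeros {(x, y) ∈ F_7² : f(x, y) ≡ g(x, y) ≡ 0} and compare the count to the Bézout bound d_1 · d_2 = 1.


Common zeros: {(2, 5)}; count = 1; Bézout bound = 1.

deg(f) = 1, deg(g) = 1, so Bézout bound = 1.
Scan x ∈ F_7. For each x, list the y ∈ F_7 with f(x, y) ≡ 0 and those with g(x, y) ≡ 0 (mod 7); the common zeros in that column are the intersection.
  x = 0: f ≡ 0 at y ∈ {0}; g ≡ 0 at y ∈ {4}; common: ∅.
  x = 1: f ≡ 0 at y ∈ {6}; g ≡ 0 at y ∈ {1}; common: ∅.
  x = 2: f ≡ 0 at y ∈ {5}; g ≡ 0 at y ∈ {5}; common: {5}.
  x = 3: f ≡ 0 at y ∈ {4}; g ≡ 0 at y ∈ {2}; common: ∅.
  x = 4: f ≡ 0 at y ∈ {3}; g ≡ 0 at y ∈ {6}; common: ∅.
  x = 5: f ≡ 0 at y ∈ {2}; g ≡ 0 at y ∈ {3}; common: ∅.
  x = 6: f ≡ 0 at y ∈ {1}; g ≡ 0 at y ∈ {0}; common: ∅.
Collecting: common zeros = {(2, 5)}, so the count is 1.
Comparison with the Bézout bound: 1 ≤ 1 = deg(f)·deg(g), as expected for curves with no common component (the bound is attained).


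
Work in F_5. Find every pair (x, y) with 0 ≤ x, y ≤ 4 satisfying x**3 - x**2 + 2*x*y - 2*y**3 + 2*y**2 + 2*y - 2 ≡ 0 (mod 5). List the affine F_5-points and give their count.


Affine F_5-points: {(0, 1), (0, 4), (2, 4), (4, 3), (4, 4)}; count = 5.

For each of the 25 pairs (x, y) ∈ F_5², evaluate f(x, y) mod 5. Record the zeros.
  x = 0: [0↦3, 1↦0, 2↦4, 3↦3, 4↦0]  zeros at y ∈ {1, 4}
  x = 1: [0↦3, 1↦2, 2↦3, 3↦4, 4↦3]  zeros at y ∈ ∅
  x = 2: [0↦2, 1↦3, 2↦1, 3↦4, 4↦0]  zeros at y ∈ {4}
  x = 3: [0↦1, 1↦4, 2↦4, 3↦4, 4↦2]  zeros at y ∈ ∅
  x = 4: [0↦1, 1↦1, 2↦3, 3↦0, 4↦0]  zeros at y ∈ {3, 4}
Collecting zeros: affine points = {(0, 1), (0, 4), (2, 4), (4, 3), (4, 4)}.
Total count |C(F_5)_aff| = 5.


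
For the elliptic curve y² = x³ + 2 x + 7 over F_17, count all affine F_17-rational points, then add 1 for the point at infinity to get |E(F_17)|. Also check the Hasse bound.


Affine points = {(2, 6), (2, 11), (8, 5), (8, 12), (11, 0), (12, 5), (12, 12), (14, 5), (14, 12), (16, 2), (16, 15)}; affine count = 11; |E(F_17)| = 12.

Discriminant check: Δ ∝ 4a³ + 27b² = 4·2³ + 27·7² = 4·8 + 27·49 ≡ 12 (mod 17). Nonzero ⇒ E is nonsingular.
For each x ∈ F_17, compute rhs = x³ + 2·x + 7 mod 17, then count y ∈ F_17 with y² ≡ rhs.
  x = 0: rhs = 7, matching y values: none (0 points).
  x = 1: rhs = 10, matching y values: none (0 points).
  x = 2: rhs = 2, matching y values: 6, 11 (2 points).
  x = 3: rhs = 6, matching y values: none (0 points).
  x = 4: rhs = 11, matching y values: none (0 points).
  x = 5: rhs = 6, matching y values: none (0 points).
  x = 6: rhs = 14, matching y values: none (0 points).
  x = 7: rhs = 7, matching y values: none (0 points).
  x = 8: rhs = 8, matching y values: 5, 12 (2 points).
  x = 9: rhs = 6, matching y values: none (0 points).
  x = 10: rhs = 7, matching y values: none (0 points).
  x = 11: rhs = 0, matching y values: 0 (1 points).
  x = 12: rhs = 8, matching y values: 5, 12 (2 points).
  x = 13: rhs = 3, matching y values: none (0 points).
  x = 14: rhs = 8, matching y values: 5, 12 (2 points).
  x = 15: rhs = 12, matching y values: none (0 points).
  x = 16: rhs = 4, matching y values: 2, 15 (2 points).
Total affine count: 11.
Full point count |E(F_17)| = 11 + 1 = 12.
Hasse bound: |12 − (17+1)| = |-6| = 6 ≤ 2√17 ≈ 8.2462 ✓.


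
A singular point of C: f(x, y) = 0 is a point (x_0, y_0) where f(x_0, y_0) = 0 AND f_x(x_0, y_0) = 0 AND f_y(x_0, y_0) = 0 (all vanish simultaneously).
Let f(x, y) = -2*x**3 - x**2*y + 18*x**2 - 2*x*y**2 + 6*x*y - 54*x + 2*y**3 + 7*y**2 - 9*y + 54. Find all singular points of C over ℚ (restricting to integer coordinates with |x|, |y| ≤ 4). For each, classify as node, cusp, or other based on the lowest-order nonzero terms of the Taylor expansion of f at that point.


Singular points: {(3, 0)}; classification: cusp.

Compute partial derivatives:
  f_x = -6*x**2 - 2*x*y + 36*x - 2*y**2 + 6*y - 54.
  f_y = -x**2 - 4*x*y + 6*x + 6*y**2 + 14*y - 9.
Scan x_0 ∈ {−4, ..., 4}. For each x_0, f_y(x_0, y) is a polynomial in y; find its integer roots y ∈ {−4, ..., 4}, then test f_x and f at those candidates.
  x = -4: f_y(-4, y) = 6*y**2 + 30*y - 49; no integer root y with |y| ≤ 4.
  x = -3: f_y(-3, y) = 6*y**2 + 26*y - 36; no integer root y with |y| ≤ 4.
  x = -2: f_y(-2, y) = 6*y**2 + 22*y - 25; no integer root y with |y| ≤ 4.
  x = -1: f_y(-1, y) = 6*y**2 + 18*y - 16; no integer root y with |y| ≤ 4.
  x = 0: f_y(0, y) = 6*y**2 + 14*y - 9; no integer root y with |y| ≤ 4.
  x = 1: f_y(1, y) = 6*y**2 + 10*y - 4; vanishes at y ∈ {-2}. (1, -2): f_x = -40 ≠ 0.
  x = 2: f_y(2, y) = 6*y**2 + 6*y - 1; no integer root y with |y| ≤ 4.
  x = 3: f_y(3, y) = 6*y**2 + 2*y; vanishes at y ∈ {0}. (3, 0): f_x = 0, f = 0 — SINGULAR.
  x = 4: f_y(4, y) = 6*y**2 - 2*y - 1; no integer root y with |y| ≤ 4.
Only singular point on the grid: (3, 0).
Classify: substitute x = 3 + u, y = 0 + v and expand: f = -2*u**3 - u**2*v - 2*u*v**2 + 2*v**3 + v**2.
No constant or linear terms (consistent with a singular point). Quadratic part: v**2. Cubic part: -2*u**3 - u**2*v - 2*u*v**2 + 2*v**3.
The quadratic part v**2 is a perfect square, so there is a single (double) tangent line v = 0, i.e. y = 0. Restricting the cubic part to that line (v = 0) leaves -2*u**3 ≠ 0, so f is not divisible by v and the branch is v² ≈ 2*u**3 to lowest order — this is a cusp.
Classification: cusp.


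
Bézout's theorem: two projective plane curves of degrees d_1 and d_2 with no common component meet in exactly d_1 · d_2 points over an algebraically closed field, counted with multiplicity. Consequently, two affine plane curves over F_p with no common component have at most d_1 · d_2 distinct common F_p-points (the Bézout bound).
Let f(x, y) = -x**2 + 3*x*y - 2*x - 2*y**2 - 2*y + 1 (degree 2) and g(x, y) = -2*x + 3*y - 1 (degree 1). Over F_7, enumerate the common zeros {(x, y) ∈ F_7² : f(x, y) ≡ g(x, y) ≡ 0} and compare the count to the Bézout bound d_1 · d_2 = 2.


Common zeros: {(3, 0), (5, 6)}; count = 2; Bézout bound = 2.

deg(f) = 2, deg(g) = 1, so Bézout bound = 2.
Scan x ∈ F_7. For each x, list the y ∈ F_7 with f(x, y) ≡ 0 and those with g(x, y) ≡ 0 (mod 7); the common zeros in that column are the intersection.
  x = 0: f ≡ 0 at y ∈ ∅; g ≡ 0 at y ∈ {5}; common: ∅.
  x = 1: f ≡ 0 at y ∈ ∅; g ≡ 0 at y ∈ {1}; common: ∅.
  x = 2: f ≡ 0 at y ∈ {0, 2}; g ≡ 0 at y ∈ {4}; common: ∅.
  x = 3: f ≡ 0 at y ∈ {0}; g ≡ 0 at y ∈ {0}; common: {0}.
  x = 4: f ≡ 0 at y ∈ {6}; g ≡ 0 at y ∈ {3}; common: ∅.
  x = 5: f ≡ 0 at y ∈ {4, 6}; g ≡ 0 at y ∈ {6}; common: {6}.
  x = 6: f ≡ 0 at y ∈ ∅; g ≡ 0 at y ∈ {2}; common: ∅.
Collecting: common zeros = {(3, 0), (5, 6)}, so the count is 2.
Comparison with the Bézout bound: 2 ≤ 2 = deg(f)·deg(g), as expected for curves with no common component (the bound is attained).


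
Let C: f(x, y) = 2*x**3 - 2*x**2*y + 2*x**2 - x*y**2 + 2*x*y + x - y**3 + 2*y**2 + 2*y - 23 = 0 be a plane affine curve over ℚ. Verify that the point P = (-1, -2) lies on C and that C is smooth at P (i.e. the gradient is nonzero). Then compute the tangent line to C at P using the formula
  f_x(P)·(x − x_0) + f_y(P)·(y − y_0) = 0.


Tangent line at P: -13*x - 26*y - 65 = 0.

Step 1: f(-1, -2) = 0, so P lies on C.
Step 2: partial derivatives
  f_x(x, y) = 6*x**2 - 4*x*y + 4*x - y**2 + 2*y + 1, f_y(x, y) = -2*x**2 - 2*x*y + 2*x - 3*y**2 + 4*y + 2.
  f_x(P) = -13, f_y(P) = -26 (gradient nonzero, so P is smooth).
Step 3: tangent line at P: -13·(x − -1) + -26·(y − -2) = 0.
Expanding: -13*x - 26*y - 65 = 0.


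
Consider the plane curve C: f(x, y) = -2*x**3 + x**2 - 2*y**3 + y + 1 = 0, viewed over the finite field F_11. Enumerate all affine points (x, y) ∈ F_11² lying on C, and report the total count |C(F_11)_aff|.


Affine F_11-points: {(0, 1), (1, 0), (2, 0), (3, 0), (4, 10), (5, 3), (6, 1), (9, 10), (10, 8)}; count = 9.

For each of the 121 pairs (x, y) ∈ F_11², evaluate f(x, y) mod 11. Record the zeros.
  x = 0: [0↦1, 1↦0, 2↦9, 3↦5, 4↦9, 5↦9, 6↦4, 7↦4, 8↦8, 9↦4, 10↦2]  zeros at y ∈ {1}
  x = 1: [0↦0, 1↦10, 2↦8, 3↦4, 4↦8, 5↦8, 6↦3, 7↦3, 8↦7, 9↦3, 10↦1]  zeros at y ∈ {0}
  x = 2: [0↦0, 1↦10, 2↦8, 3↦4, 4↦8, 5↦8, 6↦3, 7↦3, 8↦7, 9↦3, 10↦1]  zeros at y ∈ {0}
  x = 3: [0↦0, 1↦10, 2↦8, 3↦4, 4↦8, 5↦8, 6↦3, 7↦3, 8↦7, 9↦3, 10↦1]  zeros at y ∈ {0}
  x = 4: [0↦10, 1↦9, 2↦7, 3↦3, 4↦7, 5↦7, 6↦2, 7↦2, 8↦6, 9↦2, 10↦0]  zeros at y ∈ {10}
  x = 5: [0↦7, 1↦6, 2↦4, 3↦0, 4↦4, 5↦4, 6↦10, 7↦10, 8↦3, 9↦10, 10↦8]  zeros at y ∈ {3}
  x = 6: [0↦1, 1↦0, 2↦9, 3↦5, 4↦9, 5↦9, 6↦4, 7↦4, 8↦8, 9↦4, 10↦2]  zeros at y ∈ {1}
  x = 7: [0↦2, 1↦1, 2↦10, 3↦6, 4↦10, 5↦10, 6↦5, 7↦5, 8↦9, 9↦5, 10↦3]  zeros at y ∈ ∅
  x = 8: [0↦9, 1↦8, 2↦6, 3↦2, 4↦6, 5↦6, 6↦1, 7↦1, 8↦5, 9↦1, 10↦10]  zeros at y ∈ ∅
  x = 9: [0↦10, 1↦9, 2↦7, 3↦3, 4↦7, 5↦7, 6↦2, 7↦2, 8↦6, 9↦2, 10↦0]  zeros at y ∈ {10}
  x = 10: [0↦4, 1↦3, 2↦1, 3↦8, 4↦1, 5↦1, 6↦7, 7↦7, 8↦0, 9↦7, 10↦5]  zeros at y ∈ {8}
Collecting zeros: affine points = {(0, 1), (1, 0), (2, 0), (3, 0), (4, 10), (5, 3), (6, 1), (9, 10), (10, 8)}.
Total count |C(F_11)_aff| = 9.


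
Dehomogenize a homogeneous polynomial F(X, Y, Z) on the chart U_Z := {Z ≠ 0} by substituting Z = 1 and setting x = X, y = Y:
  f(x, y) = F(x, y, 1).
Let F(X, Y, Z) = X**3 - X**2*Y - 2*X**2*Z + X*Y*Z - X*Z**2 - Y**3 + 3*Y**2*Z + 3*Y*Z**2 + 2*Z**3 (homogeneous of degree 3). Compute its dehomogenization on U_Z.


f(x, y) = x**3 - x**2*y - 2*x**2 + x*y - x - y**3 + 3*y**2 + 3*y + 2

On U_Z we set Z = 1. Each monomial c·X^i·Y^j·Z^k in F becomes c·x^i·y^j·1^k = c·x^i·y^j.
Substituting Z = 1: F(X, Y, 1) = x**3 - x**2*y - 2*x**2 + x*y - x - y**3 + 3*y**2 + 3*y + 2.
Note: deg(f) ≤ deg(F) = 3; strict inequality happens when F is divisible by Z (lost terms).


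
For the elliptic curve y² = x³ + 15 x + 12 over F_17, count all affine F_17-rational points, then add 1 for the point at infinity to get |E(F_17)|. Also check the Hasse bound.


Affine points = {(2, 4), (2, 13), (3, 4), (3, 13), (4, 0), (5, 5), (5, 12), (7, 1), (7, 16), (8, 7), (8, 10), (9, 3), (9, 14), (12, 4), (12, 13), (14, 5), (14, 12), (15, 5), (15, 12), (16, 8), (16, 9)}; affine count = 21; |E(F_17)| = 22.

Discriminant check: Δ ∝ 4a³ + 27b² = 4·15³ + 27·12² = 4·3375 + 27·144 ≡ 14 (mod 17). Nonzero ⇒ E is nonsingular.
For each x ∈ F_17, compute rhs = x³ + 15·x + 12 mod 17, then count y ∈ F_17 with y² ≡ rhs.
  x = 0: rhs = 12, matching y values: none (0 points).
  x = 1: rhs = 11, matching y values: none (0 points).
  x = 2: rhs = 16, matching y values: 4, 13 (2 points).
  x = 3: rhs = 16, matching y values: 4, 13 (2 points).
  x = 4: rhs = 0, matching y values: 0 (1 points).
  x = 5: rhs = 8, matching y values: 5, 12 (2 points).
  x = 6: rhs = 12, matching y values: none (0 points).
  x = 7: rhs = 1, matching y values: 1, 16 (2 points).
  x = 8: rhs = 15, matching y values: 7, 10 (2 points).
  x = 9: rhs = 9, matching y values: 3, 14 (2 points).
  x = 10: rhs = 6, matching y values: none (0 points).
  x = 11: rhs = 12, matching y values: none (0 points).
  x = 12: rhs = 16, matching y values: 4, 13 (2 points).
  x = 13: rhs = 7, matching y values: none (0 points).
  x = 14: rhs = 8, matching y values: 5, 12 (2 points).
  x = 15: rhs = 8, matching y values: 5, 12 (2 points).
  x = 16: rhs = 13, matching y values: 8, 9 (2 points).
Total affine count: 21.
Full point count |E(F_17)| = 21 + 1 = 22.
Hasse bound: |22 − (17+1)| = |4| = 4 ≤ 2√17 ≈ 8.2462 ✓.


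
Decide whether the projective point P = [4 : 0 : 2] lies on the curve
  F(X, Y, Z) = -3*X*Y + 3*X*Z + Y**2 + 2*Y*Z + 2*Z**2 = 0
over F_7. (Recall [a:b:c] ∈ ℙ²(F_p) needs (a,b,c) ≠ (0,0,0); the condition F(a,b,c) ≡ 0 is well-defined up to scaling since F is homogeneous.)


F(4,0,2) ≡ 4 (mod 7); P is NOT on the curve.

Evaluate F(4, 0, 2) term-by-term (mod 7).
  -3*X*Y ↦ -3·4·0·1 = 0
  3*X*Z ↦ 3·4·1·2 = 24
  Y**2 ↦ 1·1·0·1 = 0
  2*Y*Z ↦ 2·1·0·2 = 0
  2*Z**2 ↦ 2·1·1·4 = 8
Sum: F(4, 0, 2) = (0) + (24) + (0) + (0) + (8) = 32.
Reducing mod 7: 32 ≡ 4 (mod 7).
Since F(a, b, c) ≡ 4 ≠ 0 (mod 7), P does NOT lie on the curve.


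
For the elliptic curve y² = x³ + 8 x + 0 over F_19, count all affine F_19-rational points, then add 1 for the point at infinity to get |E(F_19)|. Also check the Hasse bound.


Affine points = {(0, 0), (1, 3), (1, 16), (2, 9), (2, 10), (4, 1), (4, 18), (6, 6), (6, 13), (7, 0), (8, 5), (8, 14), (10, 4), (10, 15), (12, 0), (14, 5), (14, 14), (16, 5), (16, 14)}; affine count = 19; |E(F_19)| = 20.

Discriminant check: Δ ∝ 4a³ + 27b² = 4·8³ + 27·0² = 4·512 + 27·0 ≡ 15 (mod 19). Nonzero ⇒ E is nonsingular.
For each x ∈ F_19, compute rhs = x³ + 8·x + 0 mod 19, then count y ∈ F_19 with y² ≡ rhs.
  x = 0: rhs = 0, matching y values: 0 (1 points).
  x = 1: rhs = 9, matching y values: 3, 16 (2 points).
  x = 2: rhs = 5, matching y values: 9, 10 (2 points).
  x = 3: rhs = 13, matching y values: none (0 points).
  x = 4: rhs = 1, matching y values: 1, 18 (2 points).
  x = 5: rhs = 13, matching y values: none (0 points).
  x = 6: rhs = 17, matching y values: 6, 13 (2 points).
  x = 7: rhs = 0, matching y values: 0 (1 points).
  x = 8: rhs = 6, matching y values: 5, 14 (2 points).
  x = 9: rhs = 3, matching y values: none (0 points).
  x = 10: rhs = 16, matching y values: 4, 15 (2 points).
  x = 11: rhs = 13, matching y values: none (0 points).
  x = 12: rhs = 0, matching y values: 0 (1 points).
  x = 13: rhs = 2, matching y values: none (0 points).
  x = 14: rhs = 6, matching y values: 5, 14 (2 points).
  x = 15: rhs = 18, matching y values: none (0 points).
  x = 16: rhs = 6, matching y values: 5, 14 (2 points).
  x = 17: rhs = 14, matching y values: none (0 points).
  x = 18: rhs = 10, matching y values: none (0 points).
Total affine count: 19.
Full point count |E(F_19)| = 19 + 1 = 20.
Hasse bound: |20 − (19+1)| = |0| = 0 ≤ 2√19 ≈ 8.7178 ✓.
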